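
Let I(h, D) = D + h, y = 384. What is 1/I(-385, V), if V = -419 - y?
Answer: -1/1188 ≈ -0.00084175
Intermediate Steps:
V = -803 (V = -419 - 1*384 = -419 - 384 = -803)
1/I(-385, V) = 1/(-803 - 385) = 1/(-1188) = -1/1188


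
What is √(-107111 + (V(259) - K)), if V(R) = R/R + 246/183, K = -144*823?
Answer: 182*√1281/61 ≈ 106.79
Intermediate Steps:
K = -118512
V(R) = 143/61 (V(R) = 1 + 246*(1/183) = 1 + 82/61 = 143/61)
√(-107111 + (V(259) - K)) = √(-107111 + (143/61 - 1*(-118512))) = √(-107111 + (143/61 + 118512)) = √(-107111 + 7229375/61) = √(695604/61) = 182*√1281/61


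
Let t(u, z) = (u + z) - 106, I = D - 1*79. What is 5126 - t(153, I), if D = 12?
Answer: 5146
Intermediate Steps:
I = -67 (I = 12 - 1*79 = 12 - 79 = -67)
t(u, z) = -106 + u + z
5126 - t(153, I) = 5126 - (-106 + 153 - 67) = 5126 - 1*(-20) = 5126 + 20 = 5146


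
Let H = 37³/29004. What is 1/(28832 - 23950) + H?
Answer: 123658475/70798764 ≈ 1.7466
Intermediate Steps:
H = 50653/29004 (H = 50653*(1/29004) = 50653/29004 ≈ 1.7464)
1/(28832 - 23950) + H = 1/(28832 - 23950) + 50653/29004 = 1/4882 + 50653/29004 = 123658475/70798764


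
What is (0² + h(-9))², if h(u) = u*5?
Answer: 2025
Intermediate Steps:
h(u) = 5*u
(0² + h(-9))² = (0² + 5*(-9))² = (0 - 45)² = (-45)² = 2025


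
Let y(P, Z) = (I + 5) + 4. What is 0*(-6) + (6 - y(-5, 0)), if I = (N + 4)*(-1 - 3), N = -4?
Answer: -3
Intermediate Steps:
I = 0 (I = (-4 + 4)*(-1 - 3) = 0*(-4) = 0)
y(P, Z) = 9 (y(P, Z) = (0 + 5) + 4 = 5 + 4 = 9)
0*(-6) + (6 - y(-5, 0)) = 0*(-6) + (6 - 1*9) = 0 + (6 - 9) = 0 - 3 = -3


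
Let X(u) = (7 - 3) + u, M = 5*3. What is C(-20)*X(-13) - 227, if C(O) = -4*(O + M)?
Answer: -407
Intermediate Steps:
M = 15
C(O) = -60 - 4*O (C(O) = -4*(O + 15) = -4*(15 + O) = -60 - 4*O)
X(u) = 4 + u
C(-20)*X(-13) - 227 = (-60 - 4*(-20))*(4 - 13) - 227 = (-60 + 80)*(-9) - 227 = 20*(-9) - 227 = -180 - 227 = -407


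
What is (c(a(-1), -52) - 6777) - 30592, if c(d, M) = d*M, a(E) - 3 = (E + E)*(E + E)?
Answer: -37733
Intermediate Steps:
a(E) = 3 + 4*E² (a(E) = 3 + (E + E)*(E + E) = 3 + (2*E)*(2*E) = 3 + 4*E²)
c(d, M) = M*d
(c(a(-1), -52) - 6777) - 30592 = (-52*(3 + 4*(-1)²) - 6777) - 30592 = (-52*(3 + 4*1) - 6777) - 30592 = (-52*(3 + 4) - 6777) - 30592 = (-52*7 - 6777) - 30592 = (-364 - 6777) - 30592 = -7141 - 30592 = -37733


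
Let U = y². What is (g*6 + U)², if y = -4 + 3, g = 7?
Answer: 1849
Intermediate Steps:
y = -1
U = 1 (U = (-1)² = 1)
(g*6 + U)² = (7*6 + 1)² = (42 + 1)² = 43² = 1849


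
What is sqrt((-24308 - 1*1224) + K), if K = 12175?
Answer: 19*I*sqrt(37) ≈ 115.57*I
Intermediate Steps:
sqrt((-24308 - 1*1224) + K) = sqrt((-24308 - 1*1224) + 12175) = sqrt((-24308 - 1224) + 12175) = sqrt(-25532 + 12175) = sqrt(-13357) = 19*I*sqrt(37)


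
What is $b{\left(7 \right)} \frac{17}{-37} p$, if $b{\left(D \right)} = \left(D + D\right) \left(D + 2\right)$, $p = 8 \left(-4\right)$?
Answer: $\frac{68544}{37} \approx 1852.5$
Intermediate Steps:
$p = -32$
$b{\left(D \right)} = 2 D \left(2 + D\right)$
$b{\left(7 \right)} \frac{17}{-37} p = 2 \cdot 7 \left(2 + 7\right) \frac{17}{-37} \left(-32\right) = 2 \cdot 7 \cdot 9 \cdot 17 \left(- \frac{1}{37}\right) \left(-32\right) = 126 \left(- \frac{17}{37}\right) \left(-32\right) = \left(- \frac{2142}{37}\right) \left(-32\right) = \frac{68544}{37}$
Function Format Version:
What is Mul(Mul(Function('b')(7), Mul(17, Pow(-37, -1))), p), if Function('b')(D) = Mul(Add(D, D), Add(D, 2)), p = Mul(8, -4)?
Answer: Rational(68544, 37) ≈ 1852.5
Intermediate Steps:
p = -32
Function('b')(D) = Mul(2, D, Add(2, D)) (Function('b')(D) = Mul(Mul(2, D), Add(2, D)) = Mul(2, D, Add(2, D)))
Mul(Mul(Function('b')(7), Mul(17, Pow(-37, -1))), p) = Mul(Mul(Mul(2, 7, Add(2, 7)), Mul(17, Pow(-37, -1))), -32) = Mul(Mul(Mul(2, 7, 9), Mul(17, Rational(-1, 37))), -32) = Mul(Mul(126, Rational(-17, 37)), -32) = Mul(Rational(-2142, 37), -32) = Rational(68544, 37)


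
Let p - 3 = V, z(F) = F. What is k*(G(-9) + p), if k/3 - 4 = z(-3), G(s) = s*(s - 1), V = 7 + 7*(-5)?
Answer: 195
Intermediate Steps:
V = -28 (V = 7 - 35 = -28)
p = -25 (p = 3 - 28 = -25)
G(s) = s*(-1 + s)
k = 3 (k = 12 + 3*(-3) = 12 - 9 = 3)
k*(G(-9) + p) = 3*(-9*(-1 - 9) - 25) = 3*(-9*(-10) - 25) = 3*(90 - 25) = 3*65 = 195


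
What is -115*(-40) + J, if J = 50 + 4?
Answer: 4654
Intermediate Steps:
J = 54
-115*(-40) + J = -115*(-40) + 54 = 4600 + 54 = 4654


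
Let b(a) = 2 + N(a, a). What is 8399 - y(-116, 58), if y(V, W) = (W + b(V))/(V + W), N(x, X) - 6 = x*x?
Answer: 250332/29 ≈ 8632.1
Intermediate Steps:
N(x, X) = 6 + x² (N(x, X) = 6 + x*x = 6 + x²)
b(a) = 8 + a² (b(a) = 2 + (6 + a²) = 8 + a²)
y(V, W) = (8 + W + V²)/(V + W) (y(V, W) = (W + (8 + V²))/(V + W) = (8 + W + V²)/(V + W))
8399 - y(-116, 58) = 8399 - (8 + 58 + (-116)²)/(-116 + 58) = 8399 - (8 + 58 + 13456)/(-58) = 8399 - (-1)*13522/58 = 8399 - 1*(-6761/29) = 8399 + 6761/29 = 250332/29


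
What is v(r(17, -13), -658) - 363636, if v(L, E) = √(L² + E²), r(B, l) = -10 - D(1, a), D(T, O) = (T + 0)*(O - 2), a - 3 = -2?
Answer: -363636 + √433045 ≈ -3.6298e+5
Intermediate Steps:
a = 1 (a = 3 - 2 = 1)
D(T, O) = T*(-2 + O)
r(B, l) = -9 (r(B, l) = -10 - (-2 + 1) = -10 - (-1) = -10 - 1*(-1) = -10 + 1 = -9)
v(L, E) = √(E² + L²)
v(r(17, -13), -658) - 363636 = √((-658)² + (-9)²) - 363636 = √(432964 + 81) - 363636 = √433045 - 363636 = -363636 + √433045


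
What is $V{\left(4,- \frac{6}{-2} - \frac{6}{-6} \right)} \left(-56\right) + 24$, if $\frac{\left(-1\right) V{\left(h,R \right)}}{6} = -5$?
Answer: $-1656$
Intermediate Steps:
$V{\left(h,R \right)} = 30$ ($V{\left(h,R \right)} = \left(-6\right) \left(-5\right) = 30$)
$V{\left(4,- \frac{6}{-2} - \frac{6}{-6} \right)} \left(-56\right) + 24 = 30 \left(-56\right) + 24 = -1680 + 24 = -1656$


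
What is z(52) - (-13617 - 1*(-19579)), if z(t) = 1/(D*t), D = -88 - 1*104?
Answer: -59524609/9984 ≈ -5962.0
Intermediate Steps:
D = -192 (D = -88 - 104 = -192)
z(t) = -1/(192*t) (z(t) = 1/(-192*t) = -1/(192*t))
z(52) - (-13617 - 1*(-19579)) = -1/192/52 - (-13617 - 1*(-19579)) = -1/192*1/52 - (-13617 + 19579) = -1/9984 - 1*5962 = -1/9984 - 5962 = -59524609/9984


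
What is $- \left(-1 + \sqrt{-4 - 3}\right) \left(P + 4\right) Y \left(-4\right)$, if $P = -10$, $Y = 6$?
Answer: $144 - 144 i \sqrt{7} \approx 144.0 - 380.99 i$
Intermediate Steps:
$- \left(-1 + \sqrt{-4 - 3}\right) \left(P + 4\right) Y \left(-4\right) = - \left(-1 + \sqrt{-4 - 3}\right) \left(-10 + 4\right) 6 \left(-4\right) = - \left(-1 + \sqrt{-7}\right) \left(-6\right) 6 \left(-4\right) = - \left(-1 + i \sqrt{7}\right) \left(-6\right) 6 \left(-4\right) = - \left(6 - 6 i \sqrt{7}\right) 6 \left(-4\right) = - \left(36 - 36 i \sqrt{7}\right) \left(-4\right) = - (-144 + 144 i \sqrt{7}) = 144 - 144 i \sqrt{7}$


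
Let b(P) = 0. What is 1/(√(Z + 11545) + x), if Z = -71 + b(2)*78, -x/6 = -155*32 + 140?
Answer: 14460/418177463 - √11474/836354926 ≈ 3.4451e-5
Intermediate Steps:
x = 28920 (x = -6*(-155*32 + 140) = -6*(-4960 + 140) = -6*(-4820) = 28920)
Z = -71 (Z = -71 + 0*78 = -71 + 0 = -71)
1/(√(Z + 11545) + x) = 1/(√(-71 + 11545) + 28920) = 1/(√11474 + 28920) = 1/(28920 + √11474)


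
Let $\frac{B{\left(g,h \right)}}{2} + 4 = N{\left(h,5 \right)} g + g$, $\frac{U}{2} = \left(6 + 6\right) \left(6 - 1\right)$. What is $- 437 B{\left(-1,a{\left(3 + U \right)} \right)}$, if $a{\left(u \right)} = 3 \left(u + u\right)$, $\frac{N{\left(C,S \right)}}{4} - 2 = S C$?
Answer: $12911602$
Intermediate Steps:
$U = 120$ ($U = 2 \left(6 + 6\right) \left(6 - 1\right) = 2 \cdot 12 \cdot 5 = 2 \cdot 60 = 120$)
$N{\left(C,S \right)} = 8 + 4 C S$ ($N{\left(C,S \right)} = 8 + 4 S C = 8 + 4 C S$)
$a{\left(u \right)} = 6 u$ ($a{\left(u \right)} = 3 \cdot 2 u = 6 u$)
$B{\left(g,h \right)} = -8 + 2 g + 2 g \left(8 + 20 h\right)$ ($B{\left(g,h \right)} = -8 + 2 \left(\left(8 + 4 h 5\right) g + g\right) = -8 + 2 \left(\left(8 + 20 h\right) g + g\right) = -8 + 2 \left(g \left(8 + 20 h\right) + g\right) = -8 + 2 \left(g + g \left(8 + 20 h\right)\right) = -8 + \left(2 g + 2 g \left(8 + 20 h\right)\right) = -8 + 2 g + 2 g \left(8 + 20 h\right)$)
$- 437 B{\left(-1,a{\left(3 + U \right)} \right)} = - 437 \left(-8 + 18 \left(-1\right) + 40 \left(-1\right) 6 \left(3 + 120\right)\right) = - 437 \left(-8 - 18 + 40 \left(-1\right) 6 \cdot 123\right) = - 437 \left(-8 - 18 + 40 \left(-1\right) 738\right) = - 437 \left(-8 - 18 - 29520\right) = \left(-437\right) \left(-29546\right) = 12911602$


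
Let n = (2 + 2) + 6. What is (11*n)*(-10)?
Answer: -1100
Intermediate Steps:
n = 10 (n = 4 + 6 = 10)
(11*n)*(-10) = (11*10)*(-10) = 110*(-10) = -1100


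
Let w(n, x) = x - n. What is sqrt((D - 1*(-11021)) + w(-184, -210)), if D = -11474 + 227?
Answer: 6*I*sqrt(7) ≈ 15.875*I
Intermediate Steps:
D = -11247
sqrt((D - 1*(-11021)) + w(-184, -210)) = sqrt((-11247 - 1*(-11021)) + (-210 - 1*(-184))) = sqrt((-11247 + 11021) + (-210 + 184)) = sqrt(-226 - 26) = sqrt(-252) = 6*I*sqrt(7)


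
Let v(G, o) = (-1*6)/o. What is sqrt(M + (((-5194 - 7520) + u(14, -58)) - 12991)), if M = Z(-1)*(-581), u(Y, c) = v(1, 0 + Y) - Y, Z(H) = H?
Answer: I*sqrt(1231783)/7 ≈ 158.55*I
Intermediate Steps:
v(G, o) = -6/o
u(Y, c) = -Y - 6/Y (u(Y, c) = -6/(0 + Y) - Y = -6/Y - Y = -Y - 6/Y)
M = 581 (M = -1*(-581) = 581)
sqrt(M + (((-5194 - 7520) + u(14, -58)) - 12991)) = sqrt(581 + (((-5194 - 7520) + (-1*14 - 6/14)) - 12991)) = sqrt(581 + ((-12714 + (-14 - 6*1/14)) - 12991)) = sqrt(581 + ((-12714 + (-14 - 3/7)) - 12991)) = sqrt(581 + ((-12714 - 101/7) - 12991)) = sqrt(581 + (-89099/7 - 12991)) = sqrt(581 - 180036/7) = sqrt(-175969/7) = I*sqrt(1231783)/7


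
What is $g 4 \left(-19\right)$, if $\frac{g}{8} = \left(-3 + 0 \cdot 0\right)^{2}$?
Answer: $-5472$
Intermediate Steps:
$g = 72$ ($g = 8 \left(-3 + 0 \cdot 0\right)^{2} = 8 \left(-3 + 0\right)^{2} = 8 \left(-3\right)^{2} = 8 \cdot 9 = 72$)
$g 4 \left(-19\right) = 72 \cdot 4 \left(-19\right) = 288 \left(-19\right) = -5472$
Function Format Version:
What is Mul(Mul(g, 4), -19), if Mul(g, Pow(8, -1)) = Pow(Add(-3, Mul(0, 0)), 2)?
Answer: -5472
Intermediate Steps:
g = 72 (g = Mul(8, Pow(Add(-3, Mul(0, 0)), 2)) = Mul(8, Pow(Add(-3, 0), 2)) = Mul(8, Pow(-3, 2)) = Mul(8, 9) = 72)
Mul(Mul(g, 4), -19) = Mul(Mul(72, 4), -19) = Mul(288, -19) = -5472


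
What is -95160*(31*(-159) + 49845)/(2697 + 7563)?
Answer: -1249768/3 ≈ -4.1659e+5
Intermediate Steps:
-95160*(31*(-159) + 49845)/(2697 + 7563) = -95160/(10260/(-4929 + 49845)) = -95160/(10260/44916) = -95160/(10260*(1/44916)) = -95160/45/197 = -95160*197/45 = -1249768/3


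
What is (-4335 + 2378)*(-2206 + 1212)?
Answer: 1945258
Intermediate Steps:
(-4335 + 2378)*(-2206 + 1212) = -1957*(-994) = 1945258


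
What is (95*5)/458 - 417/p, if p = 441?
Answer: 6163/67326 ≈ 0.091540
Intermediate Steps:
(95*5)/458 - 417/p = (95*5)/458 - 417/441 = 475*(1/458) - 417*1/441 = 475/458 - 139/147 = 6163/67326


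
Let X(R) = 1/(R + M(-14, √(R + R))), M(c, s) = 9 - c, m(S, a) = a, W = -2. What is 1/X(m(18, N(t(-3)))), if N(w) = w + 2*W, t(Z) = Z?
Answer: 16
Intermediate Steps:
N(w) = -4 + w (N(w) = w + 2*(-2) = w - 4 = -4 + w)
X(R) = 1/(23 + R) (X(R) = 1/(R + (9 - 1*(-14))) = 1/(R + (9 + 14)) = 1/(R + 23) = 1/(23 + R))
1/X(m(18, N(t(-3)))) = 1/(1/(23 + (-4 - 3))) = 1/(1/(23 - 7)) = 1/(1/16) = 16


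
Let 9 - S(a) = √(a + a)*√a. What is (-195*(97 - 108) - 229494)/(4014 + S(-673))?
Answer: -914625027/15278671 + 153005877*√2/15278671 ≈ -45.700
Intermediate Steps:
S(a) = 9 - a*√2 (S(a) = 9 - √(a + a)*√a = 9 - √(2*a)*√a = 9 - √2*√a*√a = 9 - a*√2)
(-195*(97 - 108) - 229494)/(4014 + S(-673)) = (-195*(97 - 108) - 229494)/(4014 + (9 - 1*(-673)*√2)) = (-195*(-11) - 229494)/(4014 + (9 + 673*√2)) = (2145 - 229494)/(4023 + 673*√2) = -227349/(4023 + 673*√2)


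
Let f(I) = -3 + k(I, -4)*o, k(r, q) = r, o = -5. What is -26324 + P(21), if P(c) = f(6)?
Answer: -26357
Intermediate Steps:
f(I) = -3 - 5*I (f(I) = -3 + I*(-5) = -3 - 5*I)
P(c) = -33 (P(c) = -3 - 5*6 = -3 - 30 = -33)
-26324 + P(21) = -26324 - 33 = -26357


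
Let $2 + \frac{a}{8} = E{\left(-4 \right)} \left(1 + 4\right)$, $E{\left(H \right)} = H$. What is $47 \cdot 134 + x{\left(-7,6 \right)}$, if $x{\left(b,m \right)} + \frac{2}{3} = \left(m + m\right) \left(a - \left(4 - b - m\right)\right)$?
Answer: $\frac{12376}{3} \approx 4125.3$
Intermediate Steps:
$a = -176$ ($a = -16 + 8 \left(- 4 \left(1 + 4\right)\right) = -16 + 8 \left(\left(-4\right) 5\right) = -16 + 8 \left(-20\right) = -16 - 160 = -176$)
$x{\left(b,m \right)} = - \frac{2}{3} + 2 m \left(-180 + b + m\right)$ ($x{\left(b,m \right)} = - \frac{2}{3} + \left(m + m\right) \left(-176 - \left(4 - b - m\right)\right) = - \frac{2}{3} + 2 m \left(-176 + \left(-4 + b + m\right)\right) = - \frac{2}{3} + 2 m \left(-180 + b + m\right)$)
$47 \cdot 134 + x{\left(-7,6 \right)} = 47 \cdot 134 + \left(- \frac{2}{3} - 2160 + 2 \cdot 6^{2} + 2 \left(-7\right) 6\right) = 6298 - \frac{6518}{3} = \frac{12376}{3}$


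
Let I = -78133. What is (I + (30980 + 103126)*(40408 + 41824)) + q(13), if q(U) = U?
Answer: 11027726472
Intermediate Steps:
(I + (30980 + 103126)*(40408 + 41824)) + q(13) = (-78133 + (30980 + 103126)*(40408 + 41824)) + 13 = (-78133 + 134106*82232) + 13 = (-78133 + 11027804592) + 13 = 11027726459 + 13 = 11027726472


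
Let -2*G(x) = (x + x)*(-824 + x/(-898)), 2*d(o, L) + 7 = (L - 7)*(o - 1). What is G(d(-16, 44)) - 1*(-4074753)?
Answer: 1711962291/449 ≈ 3.8128e+6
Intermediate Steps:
d(o, L) = -7/2 + (-1 + o)*(-7 + L)/2 (d(o, L) = -7/2 + ((L - 7)*(o - 1))/2 = -7/2 + ((-7 + L)*(-1 + o))/2 = -7/2 + ((-1 + o)*(-7 + L))/2 = -7/2 + (-1 + o)*(-7 + L)/2)
G(x) = -x*(-824 - x/898) (G(x) = -(x + x)*(-824 + x/(-898))/2 = -2*x*(-824 + x*(-1/898))/2 = -2*x*(-824 - x/898)/2 = -x*(-824 - x/898))
G(d(-16, 44)) - 1*(-4074753) = (-7/2*(-16) - ½*44 + (½)*44*(-16))*(739952 + (-7/2*(-16) - ½*44 + (½)*44*(-16)))/898 - 1*(-4074753) = (56 - 22 - 352)*(739952 + (56 - 22 - 352))/898 + 4074753 = (1/898)*(-318)*(739952 - 318) + 4074753 = (1/898)*(-318)*739634 + 4074753 = -117601806/449 + 4074753 = 1711962291/449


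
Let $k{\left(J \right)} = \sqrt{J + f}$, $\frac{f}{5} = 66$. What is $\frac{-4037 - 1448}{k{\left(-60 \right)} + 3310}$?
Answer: $- \frac{1815535}{1095583} + \frac{3291 \sqrt{30}}{2191166} \approx -1.6489$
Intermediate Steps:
$f = 330$ ($f = 5 \cdot 66 = 330$)
$k{\left(J \right)} = \sqrt{330 + J}$ ($k{\left(J \right)} = \sqrt{J + 330} = \sqrt{330 + J}$)
$\frac{-4037 - 1448}{k{\left(-60 \right)} + 3310} = \frac{-4037 - 1448}{\sqrt{330 - 60} + 3310} = - \frac{5485}{\sqrt{270} + 3310} = - \frac{5485}{3 \sqrt{30} + 3310} = - \frac{5485}{3310 + 3 \sqrt{30}}$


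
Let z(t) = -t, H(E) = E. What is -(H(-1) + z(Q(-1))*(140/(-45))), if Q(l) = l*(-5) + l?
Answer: -103/9 ≈ -11.444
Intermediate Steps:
Q(l) = -4*l (Q(l) = -5*l + l = -4*l)
-(H(-1) + z(Q(-1))*(140/(-45))) = -(-1 + (-(-4)*(-1))*(140/(-45))) = -(-1 + (-1*4)*(140*(-1/45))) = -(-1 - 4*(-28/9)) = -(-1 + 112/9) = -1*103/9 = -103/9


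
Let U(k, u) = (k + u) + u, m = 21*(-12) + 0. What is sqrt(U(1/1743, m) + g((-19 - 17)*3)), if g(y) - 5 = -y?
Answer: 2*I*sqrt(296968854)/1743 ≈ 19.774*I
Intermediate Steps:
m = -252 (m = -252 + 0 = -252)
U(k, u) = k + 2*u
g(y) = 5 - y
sqrt(U(1/1743, m) + g((-19 - 17)*3)) = sqrt((1/1743 + 2*(-252)) + (5 - (-19 - 17)*3)) = sqrt((1/1743 - 504) + (5 - (-36)*3)) = sqrt(-878471/1743 + (5 - 1*(-108))) = sqrt(-878471/1743 + (5 + 108)) = sqrt(-878471/1743 + 113) = sqrt(-681512/1743) = 2*I*sqrt(296968854)/1743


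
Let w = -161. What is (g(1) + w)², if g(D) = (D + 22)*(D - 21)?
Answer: 385641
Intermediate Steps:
g(D) = (-21 + D)*(22 + D) (g(D) = (22 + D)*(-21 + D) = (-21 + D)*(22 + D))
(g(1) + w)² = ((-462 + 1 + 1²) - 161)² = ((-462 + 1 + 1) - 161)² = (-460 - 161)² = (-621)² = 385641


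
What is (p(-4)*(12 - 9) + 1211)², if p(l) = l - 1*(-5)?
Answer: 1473796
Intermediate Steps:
p(l) = 5 + l (p(l) = l + 5 = 5 + l)
(p(-4)*(12 - 9) + 1211)² = ((5 - 4)*(12 - 9) + 1211)² = (1*3 + 1211)² = (3 + 1211)² = 1214² = 1473796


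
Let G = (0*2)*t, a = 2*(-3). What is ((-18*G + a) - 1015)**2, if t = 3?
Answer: 1042441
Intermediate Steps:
a = -6
G = 0 (G = (0*2)*3 = 0*3 = 0)
((-18*G + a) - 1015)**2 = ((-18*0 - 6) - 1015)**2 = ((0 - 6) - 1015)**2 = (-6 - 1015)**2 = (-1021)**2 = 1042441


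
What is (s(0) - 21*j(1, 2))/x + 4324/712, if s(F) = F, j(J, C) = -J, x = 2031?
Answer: 733083/120506 ≈ 6.0834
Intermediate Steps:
(s(0) - 21*j(1, 2))/x + 4324/712 = (0 - (-21))/2031 + 4324/712 = (0 - 21*(-1))*(1/2031) + 4324*(1/712) = (0 + 21)*(1/2031) + 1081/178 = 21*(1/2031) + 1081/178 = 7/677 + 1081/178 = 733083/120506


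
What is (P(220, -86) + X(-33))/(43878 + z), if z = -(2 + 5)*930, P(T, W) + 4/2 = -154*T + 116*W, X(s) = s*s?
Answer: -42769/37368 ≈ -1.1445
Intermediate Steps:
X(s) = s²
P(T, W) = -2 - 154*T + 116*W (P(T, W) = -2 + (-154*T + 116*W) = -2 - 154*T + 116*W)
z = -6510 (z = -1*7*930 = -7*930 = -6510)
(P(220, -86) + X(-33))/(43878 + z) = ((-2 - 154*220 + 116*(-86)) + (-33)²)/(43878 - 6510) = ((-2 - 33880 - 9976) + 1089)/37368 = (-43858 + 1089)*(1/37368) = -42769*1/37368 = -42769/37368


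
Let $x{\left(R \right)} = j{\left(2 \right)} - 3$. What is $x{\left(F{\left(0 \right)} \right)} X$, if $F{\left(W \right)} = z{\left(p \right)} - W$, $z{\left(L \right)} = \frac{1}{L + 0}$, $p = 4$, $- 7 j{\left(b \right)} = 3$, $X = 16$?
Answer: $- \frac{384}{7} \approx -54.857$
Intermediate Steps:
$j{\left(b \right)} = - \frac{3}{7}$ ($j{\left(b \right)} = \left(- \frac{1}{7}\right) 3 = - \frac{3}{7}$)
$z{\left(L \right)} = \frac{1}{L}$
$F{\left(W \right)} = \frac{1}{4} - W$
$x{\left(R \right)} = - \frac{24}{7}$ ($x{\left(R \right)} = - \frac{3}{7} - 3 = - \frac{24}{7}$)
$x{\left(F{\left(0 \right)} \right)} X = \left(- \frac{24}{7}\right) 16 = - \frac{384}{7}$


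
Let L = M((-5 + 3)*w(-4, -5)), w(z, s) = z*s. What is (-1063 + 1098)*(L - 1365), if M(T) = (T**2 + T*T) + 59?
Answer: 66290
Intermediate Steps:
w(z, s) = s*z
M(T) = 59 + 2*T**2 (M(T) = (T**2 + T**2) + 59 = 2*T**2 + 59 = 59 + 2*T**2)
L = 3259 (L = 59 + 2*((-5 + 3)*(-5*(-4)))**2 = 59 + 2*(-2*20)**2 = 59 + 2*(-40)**2 = 59 + 2*1600 = 59 + 3200 = 3259)
(-1063 + 1098)*(L - 1365) = (-1063 + 1098)*(3259 - 1365) = 35*1894 = 66290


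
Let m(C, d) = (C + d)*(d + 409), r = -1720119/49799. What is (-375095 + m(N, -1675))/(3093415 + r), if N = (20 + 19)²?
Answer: -8970343669/154047253466 ≈ -0.058231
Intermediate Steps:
r = -1720119/49799 (r = -1720119*1/49799 = -1720119/49799 ≈ -34.541)
N = 1521 (N = 39² = 1521)
m(C, d) = (409 + d)*(C + d) (m(C, d) = (C + d)*(409 + d) = (409 + d)*(C + d))
(-375095 + m(N, -1675))/(3093415 + r) = (-375095 + ((-1675)² + 409*1521 + 409*(-1675) + 1521*(-1675)))/(3093415 - 1720119/49799) = (-375095 + (2805625 + 622089 - 685075 - 2547675))/(154047253466/49799) = (-375095 + 194964)*(49799/154047253466) = -180131*49799/154047253466 = -8970343669/154047253466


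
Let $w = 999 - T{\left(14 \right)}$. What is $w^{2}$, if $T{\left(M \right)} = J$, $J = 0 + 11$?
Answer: $976144$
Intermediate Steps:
$J = 11$
$T{\left(M \right)} = 11$
$w = 988$ ($w = 999 - 11 = 988$)
$w^{2} = 988^{2} = 976144$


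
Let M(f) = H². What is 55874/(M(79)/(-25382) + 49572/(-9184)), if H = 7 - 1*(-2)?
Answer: -232583794352/22481793 ≈ -10345.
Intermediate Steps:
H = 9 (H = 7 + 2 = 9)
M(f) = 81 (M(f) = 9² = 81)
55874/(M(79)/(-25382) + 49572/(-9184)) = 55874/(81/(-25382) + 49572/(-9184)) = 55874/(81*(-1/25382) + 49572*(-1/9184)) = 55874/(-81/25382 - 12393/2296) = 55874/(-22481793/4162648) = 55874*(-4162648/22481793) = -232583794352/22481793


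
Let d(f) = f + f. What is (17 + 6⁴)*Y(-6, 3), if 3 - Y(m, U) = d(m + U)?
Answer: 11817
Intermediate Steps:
d(f) = 2*f
Y(m, U) = 3 - 2*U - 2*m (Y(m, U) = 3 - 2*(m + U) = 3 - 2*(U + m) = 3 - (2*U + 2*m) = 3 + (-2*U - 2*m) = 3 - 2*U - 2*m)
(17 + 6⁴)*Y(-6, 3) = (17 + 6⁴)*(3 - 2*3 - 2*(-6)) = (17 + 1296)*(3 - 6 + 12) = 1313*9 = 11817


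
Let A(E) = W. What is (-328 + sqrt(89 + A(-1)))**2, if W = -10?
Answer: (328 - sqrt(79))**2 ≈ 1.0183e+5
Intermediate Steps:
A(E) = -10
(-328 + sqrt(89 + A(-1)))**2 = (-328 + sqrt(89 - 10))**2 = (-328 + sqrt(79))**2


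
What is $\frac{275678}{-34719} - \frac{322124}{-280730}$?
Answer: $- \frac{33103630892}{4873332435} \approx -6.7928$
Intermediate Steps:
$\frac{275678}{-34719} - \frac{322124}{-280730} = 275678 \left(- \frac{1}{34719}\right) - - \frac{161062}{140365} = - \frac{275678}{34719} + \frac{161062}{140365} = - \frac{33103630892}{4873332435}$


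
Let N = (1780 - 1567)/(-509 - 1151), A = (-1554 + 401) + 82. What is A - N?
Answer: -1777647/1660 ≈ -1070.9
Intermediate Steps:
A = -1071 (A = -1153 + 82 = -1071)
N = -213/1660 (N = 213/(-1660) = 213*(-1/1660) = -213/1660 ≈ -0.12831)
A - N = -1071 - 1*(-213/1660) = -1071 + 213/1660 = -1777647/1660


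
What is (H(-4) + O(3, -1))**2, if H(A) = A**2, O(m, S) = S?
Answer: 225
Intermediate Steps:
(H(-4) + O(3, -1))**2 = ((-4)**2 - 1)**2 = (16 - 1)**2 = 15**2 = 225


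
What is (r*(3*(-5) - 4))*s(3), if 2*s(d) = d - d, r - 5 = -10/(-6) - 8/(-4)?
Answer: 0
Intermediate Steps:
r = 26/3 (r = 5 + (-10/(-6) - 8/(-4)) = 5 + (-10*(-⅙) - 8*(-¼)) = 5 + (5/3 + 2) = 5 + 11/3 = 26/3 ≈ 8.6667)
s(d) = 0 (s(d) = (d - d)/2 = (½)*0 = 0)
(r*(3*(-5) - 4))*s(3) = (26*(3*(-5) - 4)/3)*0 = (26*(-15 - 4)/3)*0 = ((26/3)*(-19))*0 = -494/3*0 = 0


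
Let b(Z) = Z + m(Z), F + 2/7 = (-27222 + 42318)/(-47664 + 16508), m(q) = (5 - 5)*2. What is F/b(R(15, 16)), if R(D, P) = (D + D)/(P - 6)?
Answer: -41996/163569 ≈ -0.25675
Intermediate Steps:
m(q) = 0 (m(q) = 0*2 = 0)
R(D, P) = 2*D/(-6 + P) (R(D, P) = (2*D)/(-6 + P) = 2*D/(-6 + P))
F = -41996/54523 (F = -2/7 + (-27222 + 42318)/(-47664 + 16508) = -2/7 + 15096/(-31156) = -2/7 + 15096*(-1/31156) = -2/7 - 3774/7789 = -41996/54523 ≈ -0.77024)
b(Z) = Z (b(Z) = Z + 0 = Z)
F/b(R(15, 16)) = -41996/(54523*(2*15/(-6 + 16))) = -41996/(54523*(2*15/10)) = -41996/(54523*(2*15*(1/10))) = -41996/54523/3 = -41996/54523*1/3 = -41996/163569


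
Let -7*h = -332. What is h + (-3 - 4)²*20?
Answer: 7192/7 ≈ 1027.4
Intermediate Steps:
h = 332/7 (h = -⅐*(-332) = 332/7 ≈ 47.429)
h + (-3 - 4)²*20 = 332/7 + (-3 - 4)²*20 = 332/7 + (-7)²*20 = 332/7 + 49*20 = 332/7 + 980 = 7192/7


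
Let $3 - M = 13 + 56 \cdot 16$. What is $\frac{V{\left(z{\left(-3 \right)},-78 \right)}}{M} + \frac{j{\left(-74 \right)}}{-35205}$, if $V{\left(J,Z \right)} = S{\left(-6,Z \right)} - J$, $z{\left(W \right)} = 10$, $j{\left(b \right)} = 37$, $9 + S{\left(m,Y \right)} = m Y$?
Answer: $- \frac{1760063}{3543970} \approx -0.49664$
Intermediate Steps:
$S{\left(m,Y \right)} = -9 + Y m$ ($S{\left(m,Y \right)} = -9 + m Y = -9 + Y m$)
$V{\left(J,Z \right)} = -9 - J - 6 Z$ ($V{\left(J,Z \right)} = \left(-9 + Z \left(-6\right)\right) - J = \left(-9 - 6 Z\right) - J = -9 - J - 6 Z$)
$M = -906$ ($M = 3 - \left(13 + 56 \cdot 16\right) = 3 - \left(13 + 896\right) = 3 - 909 = -906$)
$\frac{V{\left(z{\left(-3 \right)},-78 \right)}}{M} + \frac{j{\left(-74 \right)}}{-35205} = \frac{-9 - 10 - -468}{-906} + \frac{37}{-35205} = \left(-9 - 10 + 468\right) \left(- \frac{1}{906}\right) + 37 \left(- \frac{1}{35205}\right) = 449 \left(- \frac{1}{906}\right) - \frac{37}{35205} = - \frac{449}{906} - \frac{37}{35205} = - \frac{1760063}{3543970}$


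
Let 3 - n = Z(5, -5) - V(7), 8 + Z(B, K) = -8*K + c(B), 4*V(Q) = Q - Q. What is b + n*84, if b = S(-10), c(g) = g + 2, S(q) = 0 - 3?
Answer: -3027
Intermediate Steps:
S(q) = -3
c(g) = 2 + g
b = -3
V(Q) = 0 (V(Q) = (Q - Q)/4 = (1/4)*0 = 0)
Z(B, K) = -6 + B - 8*K (Z(B, K) = -8 + (-8*K + (2 + B)) = -8 + (2 + B - 8*K) = -6 + B - 8*K)
n = -36 (n = 3 - ((-6 + 5 - 8*(-5)) - 1*0) = 3 - ((-6 + 5 + 40) + 0) = 3 - (39 + 0) = 3 - 1*39 = 3 - 39 = -36)
b + n*84 = -3 - 36*84 = -3 - 3024 = -3027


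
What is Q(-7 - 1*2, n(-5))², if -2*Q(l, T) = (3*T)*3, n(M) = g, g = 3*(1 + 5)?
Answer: 6561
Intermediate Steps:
g = 18 (g = 3*6 = 18)
n(M) = 18
Q(l, T) = -9*T/2 (Q(l, T) = -3*T*3/2 = -9*T/2)
Q(-7 - 1*2, n(-5))² = (-9/2*18)² = (-81)² = 6561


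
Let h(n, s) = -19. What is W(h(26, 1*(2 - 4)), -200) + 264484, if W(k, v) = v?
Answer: 264284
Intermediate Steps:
W(h(26, 1*(2 - 4)), -200) + 264484 = -200 + 264484 = 264284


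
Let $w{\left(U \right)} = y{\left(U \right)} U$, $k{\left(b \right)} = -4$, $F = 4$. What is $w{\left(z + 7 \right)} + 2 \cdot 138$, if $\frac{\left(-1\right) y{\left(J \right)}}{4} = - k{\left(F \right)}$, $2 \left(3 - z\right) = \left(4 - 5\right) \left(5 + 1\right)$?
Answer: $68$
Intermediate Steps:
$z = 6$ ($z = 3 - \frac{\left(4 - 5\right) \left(5 + 1\right)}{2} = 3 - \frac{\left(-1\right) 6}{2} = 3 - -3 = 3 + 3 = 6$)
$y{\left(J \right)} = -16$ ($y{\left(J \right)} = - 4 \left(\left(-1\right) \left(-4\right)\right) = \left(-4\right) 4 = -16$)
$w{\left(U \right)} = - 16 U$
$w{\left(z + 7 \right)} + 2 \cdot 138 = - 16 \left(6 + 7\right) + 2 \cdot 138 = \left(-16\right) 13 + 276 = -208 + 276 = 68$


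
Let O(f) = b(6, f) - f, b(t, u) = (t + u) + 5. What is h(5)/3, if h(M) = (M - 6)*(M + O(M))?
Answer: -16/3 ≈ -5.3333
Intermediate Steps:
b(t, u) = 5 + t + u
O(f) = 11 (O(f) = (5 + 6 + f) - f = (11 + f) - f = 11)
h(M) = (-6 + M)*(11 + M) (h(M) = (M - 6)*(M + 11) = (-6 + M)*(11 + M))
h(5)/3 = (-66 + 5**2 + 5*5)/3 = (-66 + 25 + 25)/3 = (1/3)*(-16) = -16/3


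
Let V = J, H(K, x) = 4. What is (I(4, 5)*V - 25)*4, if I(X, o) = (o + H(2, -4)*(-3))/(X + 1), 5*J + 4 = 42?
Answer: -3564/25 ≈ -142.56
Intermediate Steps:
J = 38/5 (J = -⅘ + (⅕)*42 = -⅘ + 42/5 = 38/5 ≈ 7.6000)
V = 38/5 ≈ 7.6000
I(X, o) = (-12 + o)/(1 + X) (I(X, o) = (o + 4*(-3))/(X + 1) = (o - 12)/(1 + X) = (-12 + o)/(1 + X))
(I(4, 5)*V - 25)*4 = (((-12 + 5)/(1 + 4))*(38/5) - 25)*4 = ((-7/5)*(38/5) - 25)*4 = (((⅕)*(-7))*(38/5) - 25)*4 = (-7/5*38/5 - 25)*4 = (-266/25 - 25)*4 = -891/25*4 = -3564/25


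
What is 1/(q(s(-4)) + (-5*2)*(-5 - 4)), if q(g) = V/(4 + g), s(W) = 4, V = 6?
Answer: 4/363 ≈ 0.011019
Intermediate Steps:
q(g) = 6/(4 + g)
1/(q(s(-4)) + (-5*2)*(-5 - 4)) = 1/(6/(4 + 4) + (-5*2)*(-5 - 4)) = 1/(6/8 - 10*(-9)) = 1/(6*(1/8) + 90) = 1/(3/4 + 90) = 1/(363/4) = 4/363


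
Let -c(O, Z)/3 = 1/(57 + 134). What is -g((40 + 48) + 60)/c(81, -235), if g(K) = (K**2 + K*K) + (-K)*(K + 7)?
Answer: 1328596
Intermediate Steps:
c(O, Z) = -3/191 (c(O, Z) = -3/(57 + 134) = -3/191)
g(K) = 2*K**2 - K*(7 + K) (g(K) = (K**2 + K**2) + (-K)*(7 + K) = 2*K**2 - K*(7 + K))
-g((40 + 48) + 60)/c(81, -235) = -((40 + 48) + 60)*(-7 + ((40 + 48) + 60))/(-3/191) = -(88 + 60)*(-7 + (88 + 60))*(-191)/3 = -148*(-7 + 148)*(-191)/3 = -148*141*(-191)/3 = -20868*(-191)/3 = -1*(-1328596) = 1328596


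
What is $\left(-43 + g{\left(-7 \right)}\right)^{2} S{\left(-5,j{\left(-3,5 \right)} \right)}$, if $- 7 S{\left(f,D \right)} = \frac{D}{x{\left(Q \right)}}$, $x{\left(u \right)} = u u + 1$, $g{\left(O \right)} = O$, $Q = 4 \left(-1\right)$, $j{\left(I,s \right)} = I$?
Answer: $\frac{7500}{119} \approx 63.025$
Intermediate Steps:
$Q = -4$
$x{\left(u \right)} = 1 + u^{2}$ ($x{\left(u \right)} = u^{2} + 1 = 1 + u^{2}$)
$S{\left(f,D \right)} = - \frac{D}{119}$ ($S{\left(f,D \right)} = - \frac{D \frac{1}{1 + \left(-4\right)^{2}}}{7} = - \frac{D \frac{1}{1 + 16}}{7} = - \frac{D \frac{1}{17}}{7} = - \frac{\frac{1}{17} D}{7} = - \frac{D}{119}$)
$\left(-43 + g{\left(-7 \right)}\right)^{2} S{\left(-5,j{\left(-3,5 \right)} \right)} = \left(-43 - 7\right)^{2} \left(\left(- \frac{1}{119}\right) \left(-3\right)\right) = \left(-50\right)^{2} \cdot \frac{3}{119} = 2500 \cdot \frac{3}{119} = \frac{7500}{119}$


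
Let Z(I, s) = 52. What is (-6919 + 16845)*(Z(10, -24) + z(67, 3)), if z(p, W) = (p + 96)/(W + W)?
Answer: 2357425/3 ≈ 7.8581e+5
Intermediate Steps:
z(p, W) = (96 + p)/(2*W) (z(p, W) = (96 + p)/((2*W)) = (96 + p)*(1/(2*W)) = (96 + p)/(2*W))
(-6919 + 16845)*(Z(10, -24) + z(67, 3)) = (-6919 + 16845)*(52 + (1/2)*(96 + 67)/3) = 9926*(52 + (1/2)*(1/3)*163) = 9926*(52 + 163/6) = 9926*(475/6) = 2357425/3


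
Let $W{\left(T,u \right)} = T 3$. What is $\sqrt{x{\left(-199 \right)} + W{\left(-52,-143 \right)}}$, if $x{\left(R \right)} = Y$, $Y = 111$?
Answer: $3 i \sqrt{5} \approx 6.7082 i$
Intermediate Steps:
$W{\left(T,u \right)} = 3 T$
$x{\left(R \right)} = 111$
$\sqrt{x{\left(-199 \right)} + W{\left(-52,-143 \right)}} = \sqrt{111 + 3 \left(-52\right)} = \sqrt{111 - 156} = \sqrt{-45} = 3 i \sqrt{5}$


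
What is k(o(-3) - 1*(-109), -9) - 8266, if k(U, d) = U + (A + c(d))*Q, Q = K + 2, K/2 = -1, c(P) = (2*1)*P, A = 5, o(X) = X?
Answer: -8160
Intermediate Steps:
c(P) = 2*P
K = -2 (K = 2*(-1) = -2)
Q = 0 (Q = -2 + 2 = 0)
k(U, d) = U (k(U, d) = U + (5 + 2*d)*0 = U + 0 = U)
k(o(-3) - 1*(-109), -9) - 8266 = (-3 - 1*(-109)) - 8266 = (-3 + 109) - 8266 = 106 - 8266 = -8160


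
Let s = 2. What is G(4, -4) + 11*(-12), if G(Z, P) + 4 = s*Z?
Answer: -128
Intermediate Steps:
G(Z, P) = -4 + 2*Z
G(4, -4) + 11*(-12) = (-4 + 2*4) + 11*(-12) = (-4 + 8) - 132 = 4 - 132 = -128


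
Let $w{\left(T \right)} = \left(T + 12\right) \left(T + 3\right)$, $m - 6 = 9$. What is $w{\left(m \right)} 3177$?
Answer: $1544022$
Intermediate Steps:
$m = 15$ ($m = 6 + 9 = 15$)
$w{\left(T \right)} = \left(3 + T\right) \left(12 + T\right)$ ($w{\left(T \right)} = \left(12 + T\right) \left(3 + T\right) = \left(3 + T\right) \left(12 + T\right)$)
$w{\left(m \right)} 3177 = \left(36 + 15^{2} + 15 \cdot 15\right) 3177 = \left(36 + 225 + 225\right) 3177 = 486 \cdot 3177 = 1544022$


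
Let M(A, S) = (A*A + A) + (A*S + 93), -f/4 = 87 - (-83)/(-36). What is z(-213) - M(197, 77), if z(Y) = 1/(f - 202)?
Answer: -264122365/4867 ≈ -54268.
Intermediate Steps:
f = -3049/9 (f = -4*(87 - (-83)/(-36)) = -4*(87 - (-83)*(-1)/36) = -4*(87 - 1*83/36) = -4*(87 - 83/36) = -4*3049/36 = -3049/9 ≈ -338.78)
M(A, S) = 93 + A + A² + A*S (M(A, S) = (A² + A) + (93 + A*S) = (A + A²) + (93 + A*S) = 93 + A + A² + A*S)
z(Y) = -9/4867 (z(Y) = 1/(-3049/9 - 202) = 1/(-4867/9) = -9/4867)
z(-213) - M(197, 77) = -9/4867 - (93 + 197 + 197² + 197*77) = -9/4867 - (93 + 197 + 38809 + 15169) = -9/4867 - 1*54268 = -9/4867 - 54268 = -264122365/4867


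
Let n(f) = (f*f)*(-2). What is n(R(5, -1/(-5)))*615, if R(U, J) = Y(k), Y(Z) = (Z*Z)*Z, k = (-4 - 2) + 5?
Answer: -1230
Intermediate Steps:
k = -1 (k = -6 + 5 = -1)
Y(Z) = Z³ (Y(Z) = Z²*Z = Z³)
R(U, J) = -1 (R(U, J) = (-1)³ = -1)
n(f) = -2*f² (n(f) = f²*(-2) = -2*f²)
n(R(5, -1/(-5)))*615 = -2*(-1)²*615 = -2*1*615 = -2*615 = -1230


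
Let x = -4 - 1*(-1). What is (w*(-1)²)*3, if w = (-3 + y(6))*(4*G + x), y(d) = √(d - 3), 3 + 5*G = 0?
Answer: 243/5 - 81*√3/5 ≈ 20.541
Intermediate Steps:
G = -⅗ (G = -⅗ + (⅕)*0 = -⅗ + 0 = -⅗ ≈ -0.60000)
x = -3 (x = -4 + 1 = -3)
y(d) = √(-3 + d)
w = 81/5 - 27*√3/5 (w = (-3 + √(-3 + 6))*(4*(-⅗) - 3) = (-3 + √3)*(-12/5 - 3) = (-3 + √3)*(-27/5) = 81/5 - 27*√3/5 ≈ 6.8469)
(w*(-1)²)*3 = ((81/5 - 27*√3/5)*(-1)²)*3 = ((81/5 - 27*√3/5)*1)*3 = (81/5 - 27*√3/5)*3 = 243/5 - 81*√3/5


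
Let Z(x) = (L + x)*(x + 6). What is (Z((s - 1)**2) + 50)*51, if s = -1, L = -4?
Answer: 2550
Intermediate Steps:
Z(x) = (-4 + x)*(6 + x) (Z(x) = (-4 + x)*(x + 6) = (-4 + x)*(6 + x))
(Z((s - 1)**2) + 50)*51 = ((-24 + ((-1 - 1)**2)**2 + 2*(-1 - 1)**2) + 50)*51 = ((-24 + ((-2)**2)**2 + 2*(-2)**2) + 50)*51 = ((-24 + 4**2 + 2*4) + 50)*51 = ((-24 + 16 + 8) + 50)*51 = (0 + 50)*51 = 50*51 = 2550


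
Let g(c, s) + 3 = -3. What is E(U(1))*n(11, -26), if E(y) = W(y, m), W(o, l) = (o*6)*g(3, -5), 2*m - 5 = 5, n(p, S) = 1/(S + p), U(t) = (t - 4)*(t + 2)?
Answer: -108/5 ≈ -21.600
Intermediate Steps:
g(c, s) = -6 (g(c, s) = -3 - 3 = -6)
U(t) = (-4 + t)*(2 + t)
m = 5 (m = 5/2 + (½)*5 = 5/2 + 5/2 = 5)
W(o, l) = -36*o (W(o, l) = (o*6)*(-6) = (6*o)*(-6) = -36*o)
E(y) = -36*y
E(U(1))*n(11, -26) = (-36*(-8 + 1² - 2*1))/(-26 + 11) = -36*(-8 + 1 - 2)/(-15) = -36*(-9)*(-1/15) = 324*(-1/15) = -108/5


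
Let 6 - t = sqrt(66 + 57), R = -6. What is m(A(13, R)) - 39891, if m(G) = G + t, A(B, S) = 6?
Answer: -39879 - sqrt(123) ≈ -39890.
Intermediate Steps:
t = 6 - sqrt(123) (t = 6 - sqrt(66 + 57) = 6 - sqrt(123) ≈ -5.0905)
m(G) = 6 + G - sqrt(123) (m(G) = G + (6 - sqrt(123)) = 6 + G - sqrt(123))
m(A(13, R)) - 39891 = (6 + 6 - sqrt(123)) - 39891 = (12 - sqrt(123)) - 39891 = -39879 - sqrt(123)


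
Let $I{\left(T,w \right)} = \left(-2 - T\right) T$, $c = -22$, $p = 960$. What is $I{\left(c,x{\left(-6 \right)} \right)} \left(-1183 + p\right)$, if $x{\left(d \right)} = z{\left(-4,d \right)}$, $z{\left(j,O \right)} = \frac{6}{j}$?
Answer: $98120$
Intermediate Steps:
$x{\left(d \right)} = - \frac{3}{2}$ ($x{\left(d \right)} = \frac{6}{-4} = 6 \left(- \frac{1}{4}\right) = - \frac{3}{2}$)
$I{\left(T,w \right)} = T \left(-2 - T\right)$
$I{\left(c,x{\left(-6 \right)} \right)} \left(-1183 + p\right) = \left(-1\right) \left(-22\right) \left(2 - 22\right) \left(-1183 + 960\right) = \left(-1\right) \left(-22\right) \left(-20\right) \left(-223\right) = \left(-440\right) \left(-223\right) = 98120$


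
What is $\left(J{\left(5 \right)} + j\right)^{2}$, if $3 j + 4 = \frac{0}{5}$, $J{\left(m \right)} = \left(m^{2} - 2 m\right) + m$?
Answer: $\frac{3136}{9} \approx 348.44$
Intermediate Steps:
$J{\left(m \right)} = m^{2} - m$
$j = - \frac{4}{3}$ ($j = - \frac{4}{3} + \frac{0 \cdot \frac{1}{5}}{3} = - \frac{4}{3} + \frac{1}{3} \cdot 0 = - \frac{4}{3} + 0 = - \frac{4}{3} \approx -1.3333$)
$\left(J{\left(5 \right)} + j\right)^{2} = \left(5 \left(-1 + 5\right) - \frac{4}{3}\right)^{2} = \left(5 \cdot 4 - \frac{4}{3}\right)^{2} = \left(20 - \frac{4}{3}\right)^{2} = \left(\frac{56}{3}\right)^{2} = \frac{3136}{9}$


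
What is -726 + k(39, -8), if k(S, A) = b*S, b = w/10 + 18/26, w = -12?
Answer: -3729/5 ≈ -745.80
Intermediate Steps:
b = -33/65 (b = -12/10 + 18/26 = -12*⅒ + 18*(1/26) = -6/5 + 9/13 = -33/65 ≈ -0.50769)
k(S, A) = -33*S/65
-726 + k(39, -8) = -726 - 33/65*39 = -726 - 99/5 = -3729/5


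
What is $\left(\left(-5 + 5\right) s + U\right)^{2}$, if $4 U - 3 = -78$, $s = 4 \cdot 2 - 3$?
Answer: $\frac{5625}{16} \approx 351.56$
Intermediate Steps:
$s = 5$ ($s = 8 - 3 = 5$)
$U = - \frac{75}{4}$ ($U = \frac{3}{4} + \frac{1}{4} \left(-78\right) = \frac{3}{4} - \frac{39}{2} = - \frac{75}{4} \approx -18.75$)
$\left(\left(-5 + 5\right) s + U\right)^{2} = \left(\left(-5 + 5\right) 5 - \frac{75}{4}\right)^{2} = \left(0 \cdot 5 - \frac{75}{4}\right)^{2} = \left(0 - \frac{75}{4}\right)^{2} = \left(- \frac{75}{4}\right)^{2} = \frac{5625}{16}$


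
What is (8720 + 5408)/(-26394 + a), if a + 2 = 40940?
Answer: 883/909 ≈ 0.97140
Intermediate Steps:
a = 40938 (a = -2 + 40940 = 40938)
(8720 + 5408)/(-26394 + a) = (8720 + 5408)/(-26394 + 40938) = 14128/14544 = 14128*(1/14544) = 883/909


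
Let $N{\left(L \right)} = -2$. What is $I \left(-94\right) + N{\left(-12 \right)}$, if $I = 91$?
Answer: $-8556$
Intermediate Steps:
$I \left(-94\right) + N{\left(-12 \right)} = 91 \left(-94\right) - 2 = -8554 - 2 = -8556$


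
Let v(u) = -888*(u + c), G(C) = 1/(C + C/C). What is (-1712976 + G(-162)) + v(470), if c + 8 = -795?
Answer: -228180793/161 ≈ -1.4173e+6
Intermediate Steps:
c = -803 (c = -8 - 795 = -803)
G(C) = 1/(1 + C) (G(C) = 1/(C + 1) = 1/(1 + C))
v(u) = 713064 - 888*u (v(u) = -888*(u - 803) = -888*(-803 + u) = 713064 - 888*u)
(-1712976 + G(-162)) + v(470) = (-1712976 + 1/(1 - 162)) + (713064 - 888*470) = (-1712976 + 1/(-161)) + (713064 - 417360) = (-1712976 - 1/161) + 295704 = -275789137/161 + 295704 = -228180793/161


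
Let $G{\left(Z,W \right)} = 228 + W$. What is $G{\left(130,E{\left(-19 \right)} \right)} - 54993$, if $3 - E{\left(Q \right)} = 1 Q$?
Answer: $-54743$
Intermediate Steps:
$E{\left(Q \right)} = 3 - Q$ ($E{\left(Q \right)} = 3 - 1 Q = 3 - Q$)
$G{\left(130,E{\left(-19 \right)} \right)} - 54993 = \left(228 + \left(3 - -19\right)\right) - 54993 = \left(228 + \left(3 + 19\right)\right) - 54993 = \left(228 + 22\right) - 54993 = 250 - 54993 = -54743$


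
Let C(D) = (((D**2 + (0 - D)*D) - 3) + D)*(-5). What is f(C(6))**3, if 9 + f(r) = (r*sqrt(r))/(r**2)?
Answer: -(135 + I*sqrt(15))**3/3375 ≈ -727.2 - 62.725*I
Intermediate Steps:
C(D) = 15 - 5*D (C(D) = (((D**2 + (-D)*D) - 3) + D)*(-5) = (((D**2 - D**2) - 3) + D)*(-5) = ((0 - 3) + D)*(-5) = (-3 + D)*(-5) = 15 - 5*D)
f(r) = -9 + 1/sqrt(r) (f(r) = -9 + (r*sqrt(r))/(r**2) = -9 + r**(3/2)/r**2 = -9 + 1/sqrt(r))
f(C(6))**3 = (-9 + 1/sqrt(15 - 5*6))**3 = (-9 + 1/sqrt(15 - 30))**3 = (-9 + 1/sqrt(-15))**3 = (-9 - I*sqrt(15)/15)**3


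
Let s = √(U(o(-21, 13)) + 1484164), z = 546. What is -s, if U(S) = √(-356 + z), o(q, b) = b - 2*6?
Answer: -√(1484164 + √190) ≈ -1218.3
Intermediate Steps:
o(q, b) = -12 + b (o(q, b) = b - 12 = -12 + b)
U(S) = √190 (U(S) = √(-356 + 546) = √190)
s = √(1484164 + √190) (s = √(√190 + 1484164) = √(1484164 + √190) ≈ 1218.3)
-s = -√(1484164 + √190)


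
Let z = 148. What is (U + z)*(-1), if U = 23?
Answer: -171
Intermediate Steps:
(U + z)*(-1) = (23 + 148)*(-1) = 171*(-1) = -171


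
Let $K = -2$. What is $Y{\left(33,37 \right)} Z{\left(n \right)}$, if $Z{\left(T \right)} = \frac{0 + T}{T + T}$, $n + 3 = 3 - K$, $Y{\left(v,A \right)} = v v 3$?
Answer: $\frac{3267}{2} \approx 1633.5$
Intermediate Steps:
$Y{\left(v,A \right)} = 3 v^{2}$ ($Y{\left(v,A \right)} = v^{2} \cdot 3 = 3 v^{2}$)
$n = 2$ ($n = -3 + \left(3 - -2\right) = -3 + \left(3 + 2\right) = -3 + 5 = 2$)
$Z{\left(T \right)} = \frac{1}{2}$ ($Z{\left(T \right)} = \frac{T}{2 T} = T \frac{1}{2 T} = \frac{1}{2}$)
$Y{\left(33,37 \right)} Z{\left(n \right)} = 3 \cdot 33^{2} \cdot \frac{1}{2} = 3 \cdot 1089 \cdot \frac{1}{2} = 3267 \cdot \frac{1}{2} = \frac{3267}{2}$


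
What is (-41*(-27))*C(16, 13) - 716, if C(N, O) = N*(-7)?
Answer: -124700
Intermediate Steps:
C(N, O) = -7*N
(-41*(-27))*C(16, 13) - 716 = (-41*(-27))*(-7*16) - 716 = 1107*(-112) - 716 = -123984 - 716 = -124700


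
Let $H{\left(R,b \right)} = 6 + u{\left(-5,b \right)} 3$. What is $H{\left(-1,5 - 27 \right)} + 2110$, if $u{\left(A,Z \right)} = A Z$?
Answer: $2446$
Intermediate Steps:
$H{\left(R,b \right)} = 6 - 15 b$ ($H{\left(R,b \right)} = 6 + - 5 b 3 = 6 - 15 b$)
$H{\left(-1,5 - 27 \right)} + 2110 = \left(6 - 15 \left(5 - 27\right)\right) + 2110 = \left(6 - -330\right) + 2110 = \left(6 + 330\right) + 2110 = 336 + 2110 = 2446$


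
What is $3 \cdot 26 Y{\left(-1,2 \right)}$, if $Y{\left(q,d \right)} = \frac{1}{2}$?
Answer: $39$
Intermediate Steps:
$Y{\left(q,d \right)} = \frac{1}{2}$
$3 \cdot 26 Y{\left(-1,2 \right)} = 3 \cdot 26 \cdot \frac{1}{2} = 78 \cdot \frac{1}{2} = 39$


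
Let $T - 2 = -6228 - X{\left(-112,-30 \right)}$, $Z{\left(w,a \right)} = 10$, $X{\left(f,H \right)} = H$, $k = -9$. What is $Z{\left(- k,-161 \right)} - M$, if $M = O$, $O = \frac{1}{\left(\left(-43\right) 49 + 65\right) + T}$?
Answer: $\frac{82381}{8238} \approx 10.0$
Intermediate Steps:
$T = -6196$ ($T = 2 - 6198 = -6196$)
$O = - \frac{1}{8238}$ ($O = \frac{1}{\left(\left(-43\right) 49 + 65\right) - 6196} = \frac{1}{\left(-2107 + 65\right) - 6196} = \frac{1}{-2042 - 6196} = \frac{1}{-8238} = - \frac{1}{8238} \approx -0.00012139$)
$M = - \frac{1}{8238} \approx -0.00012139$
$Z{\left(- k,-161 \right)} - M = 10 - - \frac{1}{8238} = 10 + \frac{1}{8238} = \frac{82381}{8238}$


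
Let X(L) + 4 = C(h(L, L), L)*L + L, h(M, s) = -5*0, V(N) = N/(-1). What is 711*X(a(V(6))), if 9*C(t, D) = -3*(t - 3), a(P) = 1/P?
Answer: -3081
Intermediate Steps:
V(N) = -N (V(N) = N*(-1) = -N)
h(M, s) = 0
C(t, D) = 1 - t/3 (C(t, D) = (-3*(t - 3))/9 = (-3*(-3 + t))/9 = (9 - 3*t)/9 = 1 - t/3)
X(L) = -4 + 2*L (X(L) = -4 + ((1 - ⅓*0)*L + L) = -4 + ((1 + 0)*L + L) = -4 + (1*L + L) = -4 + (L + L) = -4 + 2*L)
711*X(a(V(6))) = 711*(-4 + 2/((-1*6))) = 711*(-4 + 2/(-6)) = 711*(-4 + 2*(-⅙)) = 711*(-4 - ⅓) = 711*(-13/3) = -3081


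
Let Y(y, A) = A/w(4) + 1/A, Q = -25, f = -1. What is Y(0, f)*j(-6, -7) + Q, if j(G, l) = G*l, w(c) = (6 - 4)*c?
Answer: -289/4 ≈ -72.250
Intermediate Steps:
w(c) = 2*c
Y(y, A) = 1/A + A/8 (Y(y, A) = A/((2*4)) + 1/A = A/8 + 1/A = 1/A + A/8)
Y(0, f)*j(-6, -7) + Q = (1/(-1) + (⅛)*(-1))*(-6*(-7)) - 25 = (-1 - ⅛)*42 - 25 = -9/8*42 - 25 = -189/4 - 25 = -289/4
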